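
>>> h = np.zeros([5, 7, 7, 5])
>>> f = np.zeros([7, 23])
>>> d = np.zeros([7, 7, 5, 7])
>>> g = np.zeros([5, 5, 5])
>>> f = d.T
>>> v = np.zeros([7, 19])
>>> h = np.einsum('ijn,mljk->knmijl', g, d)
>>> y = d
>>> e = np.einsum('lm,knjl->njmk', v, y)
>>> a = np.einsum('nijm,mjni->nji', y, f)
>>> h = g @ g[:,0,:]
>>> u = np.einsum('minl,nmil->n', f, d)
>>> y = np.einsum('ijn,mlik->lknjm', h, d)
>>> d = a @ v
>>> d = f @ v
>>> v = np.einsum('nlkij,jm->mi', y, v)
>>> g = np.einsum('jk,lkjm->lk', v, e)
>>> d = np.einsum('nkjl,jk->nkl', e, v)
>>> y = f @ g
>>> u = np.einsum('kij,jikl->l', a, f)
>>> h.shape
(5, 5, 5)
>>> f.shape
(7, 5, 7, 7)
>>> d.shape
(7, 5, 7)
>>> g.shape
(7, 5)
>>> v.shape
(19, 5)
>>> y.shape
(7, 5, 7, 5)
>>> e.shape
(7, 5, 19, 7)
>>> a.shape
(7, 5, 7)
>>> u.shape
(7,)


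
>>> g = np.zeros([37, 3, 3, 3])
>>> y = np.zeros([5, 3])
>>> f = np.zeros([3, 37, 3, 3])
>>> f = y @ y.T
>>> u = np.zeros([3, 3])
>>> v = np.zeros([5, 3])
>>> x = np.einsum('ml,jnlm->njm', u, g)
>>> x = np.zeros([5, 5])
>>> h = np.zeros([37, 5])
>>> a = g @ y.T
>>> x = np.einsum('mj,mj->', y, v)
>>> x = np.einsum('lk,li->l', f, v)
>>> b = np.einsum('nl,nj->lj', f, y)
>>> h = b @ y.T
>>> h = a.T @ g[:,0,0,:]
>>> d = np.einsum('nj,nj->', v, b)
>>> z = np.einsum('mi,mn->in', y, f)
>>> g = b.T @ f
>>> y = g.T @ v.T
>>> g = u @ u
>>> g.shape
(3, 3)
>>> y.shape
(5, 5)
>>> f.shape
(5, 5)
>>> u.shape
(3, 3)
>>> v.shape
(5, 3)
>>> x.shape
(5,)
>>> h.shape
(5, 3, 3, 3)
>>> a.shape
(37, 3, 3, 5)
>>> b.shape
(5, 3)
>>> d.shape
()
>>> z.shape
(3, 5)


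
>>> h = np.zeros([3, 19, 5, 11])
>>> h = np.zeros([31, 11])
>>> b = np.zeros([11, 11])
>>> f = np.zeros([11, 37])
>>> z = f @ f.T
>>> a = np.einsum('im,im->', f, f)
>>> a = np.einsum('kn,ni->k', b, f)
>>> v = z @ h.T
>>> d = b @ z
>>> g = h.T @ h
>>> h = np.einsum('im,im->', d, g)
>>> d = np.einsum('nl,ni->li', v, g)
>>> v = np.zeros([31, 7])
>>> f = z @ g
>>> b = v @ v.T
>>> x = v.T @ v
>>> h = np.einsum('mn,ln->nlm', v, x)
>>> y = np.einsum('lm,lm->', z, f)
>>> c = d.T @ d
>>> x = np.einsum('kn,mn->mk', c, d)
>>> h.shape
(7, 7, 31)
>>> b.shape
(31, 31)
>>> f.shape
(11, 11)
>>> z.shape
(11, 11)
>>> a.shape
(11,)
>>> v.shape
(31, 7)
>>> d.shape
(31, 11)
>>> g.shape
(11, 11)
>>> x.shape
(31, 11)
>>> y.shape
()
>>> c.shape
(11, 11)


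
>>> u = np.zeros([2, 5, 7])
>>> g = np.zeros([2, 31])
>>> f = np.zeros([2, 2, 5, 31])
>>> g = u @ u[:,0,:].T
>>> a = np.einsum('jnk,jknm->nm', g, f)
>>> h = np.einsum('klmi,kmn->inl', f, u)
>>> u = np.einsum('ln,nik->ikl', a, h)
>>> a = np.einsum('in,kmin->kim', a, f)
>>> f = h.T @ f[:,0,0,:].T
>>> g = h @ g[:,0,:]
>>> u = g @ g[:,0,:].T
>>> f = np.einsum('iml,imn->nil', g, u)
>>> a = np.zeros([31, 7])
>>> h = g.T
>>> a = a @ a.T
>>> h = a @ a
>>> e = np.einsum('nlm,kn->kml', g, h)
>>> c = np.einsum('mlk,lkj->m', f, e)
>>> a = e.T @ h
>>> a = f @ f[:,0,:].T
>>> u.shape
(31, 7, 31)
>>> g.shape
(31, 7, 2)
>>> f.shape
(31, 31, 2)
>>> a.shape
(31, 31, 31)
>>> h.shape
(31, 31)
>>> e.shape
(31, 2, 7)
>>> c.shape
(31,)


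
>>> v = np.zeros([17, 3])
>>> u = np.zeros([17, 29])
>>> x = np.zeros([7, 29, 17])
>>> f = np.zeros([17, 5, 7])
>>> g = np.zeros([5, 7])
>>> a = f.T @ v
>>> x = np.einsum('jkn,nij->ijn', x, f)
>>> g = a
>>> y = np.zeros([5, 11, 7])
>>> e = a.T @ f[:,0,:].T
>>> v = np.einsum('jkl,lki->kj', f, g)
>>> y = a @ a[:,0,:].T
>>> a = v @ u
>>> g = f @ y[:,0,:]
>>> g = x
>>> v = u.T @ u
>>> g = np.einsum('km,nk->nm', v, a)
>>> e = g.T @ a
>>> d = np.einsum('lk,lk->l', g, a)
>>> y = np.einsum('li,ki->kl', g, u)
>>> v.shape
(29, 29)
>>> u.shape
(17, 29)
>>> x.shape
(5, 7, 17)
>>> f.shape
(17, 5, 7)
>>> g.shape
(5, 29)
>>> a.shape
(5, 29)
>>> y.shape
(17, 5)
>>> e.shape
(29, 29)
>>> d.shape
(5,)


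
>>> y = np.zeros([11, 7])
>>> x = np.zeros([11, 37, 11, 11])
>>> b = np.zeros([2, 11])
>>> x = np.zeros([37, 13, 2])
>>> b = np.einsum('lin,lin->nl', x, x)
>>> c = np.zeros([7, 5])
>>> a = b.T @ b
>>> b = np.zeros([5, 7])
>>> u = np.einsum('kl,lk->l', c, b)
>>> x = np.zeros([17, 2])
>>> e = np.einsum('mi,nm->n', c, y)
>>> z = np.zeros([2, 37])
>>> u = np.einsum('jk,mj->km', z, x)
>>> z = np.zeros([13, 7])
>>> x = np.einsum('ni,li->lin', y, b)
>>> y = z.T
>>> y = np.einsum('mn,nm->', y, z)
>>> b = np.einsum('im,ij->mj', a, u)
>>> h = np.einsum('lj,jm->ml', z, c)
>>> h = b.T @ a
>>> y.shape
()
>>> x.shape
(5, 7, 11)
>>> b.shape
(37, 17)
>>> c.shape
(7, 5)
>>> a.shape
(37, 37)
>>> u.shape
(37, 17)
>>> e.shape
(11,)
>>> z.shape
(13, 7)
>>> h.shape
(17, 37)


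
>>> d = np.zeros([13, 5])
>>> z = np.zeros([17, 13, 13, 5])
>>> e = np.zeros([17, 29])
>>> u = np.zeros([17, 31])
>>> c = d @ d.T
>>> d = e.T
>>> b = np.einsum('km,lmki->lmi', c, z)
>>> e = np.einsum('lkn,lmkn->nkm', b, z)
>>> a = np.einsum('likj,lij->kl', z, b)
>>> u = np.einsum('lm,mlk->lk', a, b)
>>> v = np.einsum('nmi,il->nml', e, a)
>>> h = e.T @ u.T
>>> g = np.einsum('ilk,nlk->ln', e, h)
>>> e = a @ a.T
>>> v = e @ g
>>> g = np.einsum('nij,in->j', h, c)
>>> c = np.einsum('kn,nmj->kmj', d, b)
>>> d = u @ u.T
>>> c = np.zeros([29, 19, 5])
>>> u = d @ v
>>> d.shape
(13, 13)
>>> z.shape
(17, 13, 13, 5)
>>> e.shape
(13, 13)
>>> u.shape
(13, 13)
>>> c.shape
(29, 19, 5)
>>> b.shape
(17, 13, 5)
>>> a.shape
(13, 17)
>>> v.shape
(13, 13)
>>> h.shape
(13, 13, 13)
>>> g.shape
(13,)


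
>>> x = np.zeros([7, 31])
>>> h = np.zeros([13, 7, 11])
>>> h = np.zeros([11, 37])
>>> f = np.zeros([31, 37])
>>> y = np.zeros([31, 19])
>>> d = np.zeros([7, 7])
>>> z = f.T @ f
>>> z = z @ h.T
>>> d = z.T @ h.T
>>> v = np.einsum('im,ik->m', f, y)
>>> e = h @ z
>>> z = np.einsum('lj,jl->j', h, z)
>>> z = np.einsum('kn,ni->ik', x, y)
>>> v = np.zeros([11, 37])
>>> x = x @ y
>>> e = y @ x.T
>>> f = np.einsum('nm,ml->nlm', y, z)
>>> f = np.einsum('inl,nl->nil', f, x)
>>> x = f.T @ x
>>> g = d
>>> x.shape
(19, 31, 19)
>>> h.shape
(11, 37)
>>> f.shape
(7, 31, 19)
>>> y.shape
(31, 19)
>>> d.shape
(11, 11)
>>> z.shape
(19, 7)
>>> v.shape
(11, 37)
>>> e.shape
(31, 7)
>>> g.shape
(11, 11)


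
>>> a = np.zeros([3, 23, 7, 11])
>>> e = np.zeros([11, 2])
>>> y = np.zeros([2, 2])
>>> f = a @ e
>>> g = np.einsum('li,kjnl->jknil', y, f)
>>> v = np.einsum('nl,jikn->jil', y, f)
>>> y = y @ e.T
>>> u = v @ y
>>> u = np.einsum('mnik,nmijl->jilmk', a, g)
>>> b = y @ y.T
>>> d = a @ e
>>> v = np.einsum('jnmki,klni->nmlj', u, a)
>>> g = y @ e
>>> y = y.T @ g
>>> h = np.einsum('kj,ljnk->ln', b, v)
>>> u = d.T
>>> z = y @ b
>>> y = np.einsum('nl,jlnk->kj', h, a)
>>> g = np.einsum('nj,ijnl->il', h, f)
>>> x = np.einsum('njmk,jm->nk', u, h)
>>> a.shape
(3, 23, 7, 11)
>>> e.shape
(11, 2)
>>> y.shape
(11, 3)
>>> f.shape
(3, 23, 7, 2)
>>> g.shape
(3, 2)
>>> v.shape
(7, 2, 23, 2)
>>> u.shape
(2, 7, 23, 3)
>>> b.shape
(2, 2)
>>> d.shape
(3, 23, 7, 2)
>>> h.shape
(7, 23)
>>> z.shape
(11, 2)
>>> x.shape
(2, 3)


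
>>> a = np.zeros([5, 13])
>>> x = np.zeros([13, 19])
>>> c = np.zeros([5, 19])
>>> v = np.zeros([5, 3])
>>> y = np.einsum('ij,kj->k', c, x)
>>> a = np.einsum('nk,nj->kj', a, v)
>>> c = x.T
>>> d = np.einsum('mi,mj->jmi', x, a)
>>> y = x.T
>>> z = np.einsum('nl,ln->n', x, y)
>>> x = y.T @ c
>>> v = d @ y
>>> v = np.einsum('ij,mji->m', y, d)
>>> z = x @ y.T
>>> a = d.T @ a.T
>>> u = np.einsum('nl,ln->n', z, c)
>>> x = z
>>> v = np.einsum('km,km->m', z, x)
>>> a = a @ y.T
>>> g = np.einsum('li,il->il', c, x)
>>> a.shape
(19, 13, 19)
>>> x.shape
(13, 19)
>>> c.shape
(19, 13)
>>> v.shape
(19,)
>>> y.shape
(19, 13)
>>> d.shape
(3, 13, 19)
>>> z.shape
(13, 19)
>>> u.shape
(13,)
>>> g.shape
(13, 19)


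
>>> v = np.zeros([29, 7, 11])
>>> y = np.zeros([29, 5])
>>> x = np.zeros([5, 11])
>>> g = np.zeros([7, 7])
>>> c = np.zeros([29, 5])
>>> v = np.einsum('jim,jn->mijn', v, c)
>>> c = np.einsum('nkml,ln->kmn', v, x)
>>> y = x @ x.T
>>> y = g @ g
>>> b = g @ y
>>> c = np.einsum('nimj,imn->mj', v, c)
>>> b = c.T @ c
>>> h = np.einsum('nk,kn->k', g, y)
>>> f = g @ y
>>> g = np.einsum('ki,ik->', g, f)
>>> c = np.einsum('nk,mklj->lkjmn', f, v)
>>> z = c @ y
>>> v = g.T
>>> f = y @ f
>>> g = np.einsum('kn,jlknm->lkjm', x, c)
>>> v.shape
()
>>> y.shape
(7, 7)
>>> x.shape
(5, 11)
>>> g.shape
(7, 5, 29, 7)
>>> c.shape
(29, 7, 5, 11, 7)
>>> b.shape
(5, 5)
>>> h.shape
(7,)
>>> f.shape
(7, 7)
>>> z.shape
(29, 7, 5, 11, 7)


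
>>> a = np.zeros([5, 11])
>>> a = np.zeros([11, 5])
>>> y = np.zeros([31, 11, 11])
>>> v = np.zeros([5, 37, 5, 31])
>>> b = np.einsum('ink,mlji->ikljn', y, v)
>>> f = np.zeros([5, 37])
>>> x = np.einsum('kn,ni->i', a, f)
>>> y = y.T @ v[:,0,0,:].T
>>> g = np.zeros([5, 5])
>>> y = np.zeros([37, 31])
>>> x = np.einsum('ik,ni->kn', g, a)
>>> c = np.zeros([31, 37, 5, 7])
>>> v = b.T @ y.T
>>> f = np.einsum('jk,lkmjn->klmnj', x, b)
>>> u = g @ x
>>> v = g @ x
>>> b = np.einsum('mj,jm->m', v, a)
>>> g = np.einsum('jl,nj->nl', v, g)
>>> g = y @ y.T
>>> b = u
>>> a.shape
(11, 5)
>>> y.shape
(37, 31)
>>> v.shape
(5, 11)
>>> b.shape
(5, 11)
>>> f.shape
(11, 31, 37, 11, 5)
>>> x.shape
(5, 11)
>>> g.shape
(37, 37)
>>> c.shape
(31, 37, 5, 7)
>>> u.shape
(5, 11)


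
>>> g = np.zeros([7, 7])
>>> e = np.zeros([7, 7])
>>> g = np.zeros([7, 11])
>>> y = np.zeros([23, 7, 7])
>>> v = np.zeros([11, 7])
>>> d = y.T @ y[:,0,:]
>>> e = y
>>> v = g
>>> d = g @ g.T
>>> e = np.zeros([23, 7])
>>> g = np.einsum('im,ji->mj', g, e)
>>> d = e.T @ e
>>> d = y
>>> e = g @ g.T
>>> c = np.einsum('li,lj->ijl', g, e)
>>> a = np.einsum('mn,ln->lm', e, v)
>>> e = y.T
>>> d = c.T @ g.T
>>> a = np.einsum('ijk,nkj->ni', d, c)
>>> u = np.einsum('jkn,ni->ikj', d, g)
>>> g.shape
(11, 23)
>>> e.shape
(7, 7, 23)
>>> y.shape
(23, 7, 7)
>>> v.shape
(7, 11)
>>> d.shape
(11, 11, 11)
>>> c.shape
(23, 11, 11)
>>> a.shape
(23, 11)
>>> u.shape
(23, 11, 11)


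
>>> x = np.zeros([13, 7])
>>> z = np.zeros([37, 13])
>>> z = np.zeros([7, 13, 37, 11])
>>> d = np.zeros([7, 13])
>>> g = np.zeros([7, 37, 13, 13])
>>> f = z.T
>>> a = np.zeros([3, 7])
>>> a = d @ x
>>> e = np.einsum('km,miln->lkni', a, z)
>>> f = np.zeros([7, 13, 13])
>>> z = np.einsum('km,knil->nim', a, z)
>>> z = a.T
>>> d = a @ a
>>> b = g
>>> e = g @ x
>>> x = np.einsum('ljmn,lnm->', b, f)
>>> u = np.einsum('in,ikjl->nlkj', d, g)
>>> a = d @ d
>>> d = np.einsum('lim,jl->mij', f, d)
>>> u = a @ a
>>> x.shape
()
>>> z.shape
(7, 7)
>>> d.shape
(13, 13, 7)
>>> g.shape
(7, 37, 13, 13)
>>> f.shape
(7, 13, 13)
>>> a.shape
(7, 7)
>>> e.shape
(7, 37, 13, 7)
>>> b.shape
(7, 37, 13, 13)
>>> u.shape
(7, 7)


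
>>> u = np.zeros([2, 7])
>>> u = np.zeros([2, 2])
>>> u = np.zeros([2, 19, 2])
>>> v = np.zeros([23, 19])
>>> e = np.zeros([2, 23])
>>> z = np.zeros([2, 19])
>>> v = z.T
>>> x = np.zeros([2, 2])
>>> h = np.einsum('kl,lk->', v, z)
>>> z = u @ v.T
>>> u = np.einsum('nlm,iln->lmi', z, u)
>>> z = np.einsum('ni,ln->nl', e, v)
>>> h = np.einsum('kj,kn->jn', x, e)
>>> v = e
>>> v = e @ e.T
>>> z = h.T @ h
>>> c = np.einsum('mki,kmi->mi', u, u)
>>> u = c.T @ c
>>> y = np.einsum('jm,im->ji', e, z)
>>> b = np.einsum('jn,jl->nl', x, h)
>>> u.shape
(2, 2)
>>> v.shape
(2, 2)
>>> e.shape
(2, 23)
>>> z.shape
(23, 23)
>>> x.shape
(2, 2)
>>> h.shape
(2, 23)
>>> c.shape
(19, 2)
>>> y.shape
(2, 23)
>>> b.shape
(2, 23)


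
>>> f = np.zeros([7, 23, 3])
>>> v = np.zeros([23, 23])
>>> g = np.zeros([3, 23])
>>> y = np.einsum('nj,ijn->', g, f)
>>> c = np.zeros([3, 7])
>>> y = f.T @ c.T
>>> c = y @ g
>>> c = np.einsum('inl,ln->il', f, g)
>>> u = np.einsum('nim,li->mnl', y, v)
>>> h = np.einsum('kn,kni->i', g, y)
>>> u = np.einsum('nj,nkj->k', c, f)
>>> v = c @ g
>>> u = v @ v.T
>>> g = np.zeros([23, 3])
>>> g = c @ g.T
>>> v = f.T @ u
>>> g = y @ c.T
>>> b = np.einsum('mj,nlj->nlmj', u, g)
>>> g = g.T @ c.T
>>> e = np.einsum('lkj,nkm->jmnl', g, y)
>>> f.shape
(7, 23, 3)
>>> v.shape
(3, 23, 7)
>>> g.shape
(7, 23, 7)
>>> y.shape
(3, 23, 3)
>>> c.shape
(7, 3)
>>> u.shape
(7, 7)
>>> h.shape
(3,)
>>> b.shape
(3, 23, 7, 7)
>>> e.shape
(7, 3, 3, 7)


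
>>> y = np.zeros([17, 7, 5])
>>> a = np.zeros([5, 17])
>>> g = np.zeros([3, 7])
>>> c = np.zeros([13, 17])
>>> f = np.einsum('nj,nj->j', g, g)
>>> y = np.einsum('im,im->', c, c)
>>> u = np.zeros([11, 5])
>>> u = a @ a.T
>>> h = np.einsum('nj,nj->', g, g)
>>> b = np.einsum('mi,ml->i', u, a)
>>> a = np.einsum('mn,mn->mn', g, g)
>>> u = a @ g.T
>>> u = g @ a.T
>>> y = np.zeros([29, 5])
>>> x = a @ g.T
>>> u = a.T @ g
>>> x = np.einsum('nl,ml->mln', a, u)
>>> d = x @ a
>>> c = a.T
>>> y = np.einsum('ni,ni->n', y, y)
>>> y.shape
(29,)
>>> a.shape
(3, 7)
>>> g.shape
(3, 7)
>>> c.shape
(7, 3)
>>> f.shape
(7,)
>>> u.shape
(7, 7)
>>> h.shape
()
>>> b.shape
(5,)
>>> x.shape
(7, 7, 3)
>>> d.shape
(7, 7, 7)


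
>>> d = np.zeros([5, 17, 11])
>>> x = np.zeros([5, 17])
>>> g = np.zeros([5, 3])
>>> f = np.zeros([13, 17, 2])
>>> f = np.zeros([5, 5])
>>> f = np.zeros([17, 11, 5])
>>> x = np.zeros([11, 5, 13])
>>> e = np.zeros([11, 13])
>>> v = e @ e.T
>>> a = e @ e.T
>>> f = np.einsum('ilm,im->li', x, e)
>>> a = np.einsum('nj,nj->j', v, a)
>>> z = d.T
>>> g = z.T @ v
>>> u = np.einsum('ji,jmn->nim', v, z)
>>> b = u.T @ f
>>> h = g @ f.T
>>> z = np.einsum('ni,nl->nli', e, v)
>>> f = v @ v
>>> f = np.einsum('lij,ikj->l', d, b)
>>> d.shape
(5, 17, 11)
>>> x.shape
(11, 5, 13)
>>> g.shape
(5, 17, 11)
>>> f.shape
(5,)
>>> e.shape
(11, 13)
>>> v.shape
(11, 11)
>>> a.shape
(11,)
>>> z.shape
(11, 11, 13)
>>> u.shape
(5, 11, 17)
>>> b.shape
(17, 11, 11)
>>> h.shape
(5, 17, 5)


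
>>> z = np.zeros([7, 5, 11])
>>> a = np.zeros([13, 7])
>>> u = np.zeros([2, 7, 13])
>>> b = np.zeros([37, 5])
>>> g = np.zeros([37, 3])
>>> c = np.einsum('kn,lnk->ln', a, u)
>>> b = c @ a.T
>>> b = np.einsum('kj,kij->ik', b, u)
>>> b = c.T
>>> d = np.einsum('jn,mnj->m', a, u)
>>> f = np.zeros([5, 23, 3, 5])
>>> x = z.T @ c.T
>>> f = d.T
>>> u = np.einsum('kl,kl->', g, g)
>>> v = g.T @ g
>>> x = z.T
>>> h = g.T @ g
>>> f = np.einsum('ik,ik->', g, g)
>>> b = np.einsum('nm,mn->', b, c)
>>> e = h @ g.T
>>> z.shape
(7, 5, 11)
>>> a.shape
(13, 7)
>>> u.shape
()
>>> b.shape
()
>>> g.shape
(37, 3)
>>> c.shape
(2, 7)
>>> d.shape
(2,)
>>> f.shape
()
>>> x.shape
(11, 5, 7)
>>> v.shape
(3, 3)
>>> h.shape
(3, 3)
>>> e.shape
(3, 37)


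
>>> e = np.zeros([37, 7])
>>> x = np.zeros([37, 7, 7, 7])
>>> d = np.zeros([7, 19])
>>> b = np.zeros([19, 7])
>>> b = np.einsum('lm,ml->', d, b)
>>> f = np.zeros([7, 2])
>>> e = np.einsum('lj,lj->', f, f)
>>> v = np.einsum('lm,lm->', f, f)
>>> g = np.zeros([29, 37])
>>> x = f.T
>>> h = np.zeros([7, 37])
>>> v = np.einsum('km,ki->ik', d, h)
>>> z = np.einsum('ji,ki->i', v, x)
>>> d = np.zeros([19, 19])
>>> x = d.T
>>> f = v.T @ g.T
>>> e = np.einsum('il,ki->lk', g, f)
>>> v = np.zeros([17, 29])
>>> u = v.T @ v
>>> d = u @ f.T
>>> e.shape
(37, 7)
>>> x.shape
(19, 19)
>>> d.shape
(29, 7)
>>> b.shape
()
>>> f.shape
(7, 29)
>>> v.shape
(17, 29)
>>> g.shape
(29, 37)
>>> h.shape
(7, 37)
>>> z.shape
(7,)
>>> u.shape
(29, 29)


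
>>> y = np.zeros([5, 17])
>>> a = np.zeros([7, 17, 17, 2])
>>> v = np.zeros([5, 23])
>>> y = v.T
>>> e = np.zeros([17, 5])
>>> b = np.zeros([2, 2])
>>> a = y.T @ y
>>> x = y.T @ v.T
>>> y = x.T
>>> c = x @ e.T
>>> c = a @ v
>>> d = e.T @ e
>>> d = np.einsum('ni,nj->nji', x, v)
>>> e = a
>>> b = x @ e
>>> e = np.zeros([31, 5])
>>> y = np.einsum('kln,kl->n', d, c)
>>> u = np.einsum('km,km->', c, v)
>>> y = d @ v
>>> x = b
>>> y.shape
(5, 23, 23)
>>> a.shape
(5, 5)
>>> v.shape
(5, 23)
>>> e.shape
(31, 5)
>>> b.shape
(5, 5)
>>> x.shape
(5, 5)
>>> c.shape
(5, 23)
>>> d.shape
(5, 23, 5)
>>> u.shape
()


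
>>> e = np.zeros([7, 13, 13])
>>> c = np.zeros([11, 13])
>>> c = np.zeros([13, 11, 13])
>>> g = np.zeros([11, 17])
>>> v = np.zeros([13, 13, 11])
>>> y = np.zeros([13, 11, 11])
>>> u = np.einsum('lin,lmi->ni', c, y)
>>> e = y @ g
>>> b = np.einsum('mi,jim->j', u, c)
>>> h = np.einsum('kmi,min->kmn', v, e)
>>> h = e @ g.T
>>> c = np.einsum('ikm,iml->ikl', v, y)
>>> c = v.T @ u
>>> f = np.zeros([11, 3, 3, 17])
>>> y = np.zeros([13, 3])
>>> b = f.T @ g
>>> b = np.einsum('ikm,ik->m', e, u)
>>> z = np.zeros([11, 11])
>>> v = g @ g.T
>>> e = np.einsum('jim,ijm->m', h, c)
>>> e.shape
(11,)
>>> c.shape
(11, 13, 11)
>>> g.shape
(11, 17)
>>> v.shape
(11, 11)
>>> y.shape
(13, 3)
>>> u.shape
(13, 11)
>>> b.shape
(17,)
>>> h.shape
(13, 11, 11)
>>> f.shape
(11, 3, 3, 17)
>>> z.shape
(11, 11)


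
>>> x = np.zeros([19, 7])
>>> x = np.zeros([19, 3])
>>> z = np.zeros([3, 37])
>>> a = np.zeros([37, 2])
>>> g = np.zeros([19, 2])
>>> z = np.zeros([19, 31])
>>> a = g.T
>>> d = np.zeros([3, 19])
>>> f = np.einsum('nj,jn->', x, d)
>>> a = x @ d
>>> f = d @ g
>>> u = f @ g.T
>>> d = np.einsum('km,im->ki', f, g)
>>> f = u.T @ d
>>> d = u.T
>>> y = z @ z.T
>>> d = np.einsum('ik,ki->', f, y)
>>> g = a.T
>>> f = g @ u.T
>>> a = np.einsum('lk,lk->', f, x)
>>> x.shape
(19, 3)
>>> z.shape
(19, 31)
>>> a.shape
()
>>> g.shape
(19, 19)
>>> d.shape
()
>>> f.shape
(19, 3)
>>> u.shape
(3, 19)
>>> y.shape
(19, 19)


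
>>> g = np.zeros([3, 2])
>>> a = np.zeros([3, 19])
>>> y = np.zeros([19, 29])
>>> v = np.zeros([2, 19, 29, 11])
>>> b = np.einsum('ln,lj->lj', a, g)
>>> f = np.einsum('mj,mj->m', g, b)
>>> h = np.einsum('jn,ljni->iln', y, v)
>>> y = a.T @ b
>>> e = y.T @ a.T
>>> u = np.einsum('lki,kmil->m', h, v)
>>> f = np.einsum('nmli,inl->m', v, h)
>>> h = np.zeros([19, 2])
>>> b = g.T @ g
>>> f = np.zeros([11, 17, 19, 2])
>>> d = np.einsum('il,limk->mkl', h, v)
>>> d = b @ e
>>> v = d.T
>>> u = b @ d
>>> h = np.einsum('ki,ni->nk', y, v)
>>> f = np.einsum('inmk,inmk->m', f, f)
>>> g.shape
(3, 2)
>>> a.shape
(3, 19)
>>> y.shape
(19, 2)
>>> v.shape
(3, 2)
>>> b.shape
(2, 2)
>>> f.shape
(19,)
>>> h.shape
(3, 19)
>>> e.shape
(2, 3)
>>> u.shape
(2, 3)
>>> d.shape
(2, 3)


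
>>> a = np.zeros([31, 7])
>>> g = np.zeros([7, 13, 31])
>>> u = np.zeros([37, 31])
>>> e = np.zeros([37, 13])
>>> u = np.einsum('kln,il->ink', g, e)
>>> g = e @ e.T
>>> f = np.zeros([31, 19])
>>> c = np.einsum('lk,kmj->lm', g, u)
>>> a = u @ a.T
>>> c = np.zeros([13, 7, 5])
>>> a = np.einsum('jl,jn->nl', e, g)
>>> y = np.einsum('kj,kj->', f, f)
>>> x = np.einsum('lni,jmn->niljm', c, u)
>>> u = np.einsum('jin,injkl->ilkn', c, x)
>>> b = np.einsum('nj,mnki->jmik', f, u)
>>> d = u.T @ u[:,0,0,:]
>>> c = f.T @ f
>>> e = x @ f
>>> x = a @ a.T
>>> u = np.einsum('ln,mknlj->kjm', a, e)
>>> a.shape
(37, 13)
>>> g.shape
(37, 37)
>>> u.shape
(5, 19, 7)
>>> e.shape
(7, 5, 13, 37, 19)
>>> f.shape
(31, 19)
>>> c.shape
(19, 19)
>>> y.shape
()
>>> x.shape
(37, 37)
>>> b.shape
(19, 7, 5, 37)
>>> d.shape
(5, 37, 31, 5)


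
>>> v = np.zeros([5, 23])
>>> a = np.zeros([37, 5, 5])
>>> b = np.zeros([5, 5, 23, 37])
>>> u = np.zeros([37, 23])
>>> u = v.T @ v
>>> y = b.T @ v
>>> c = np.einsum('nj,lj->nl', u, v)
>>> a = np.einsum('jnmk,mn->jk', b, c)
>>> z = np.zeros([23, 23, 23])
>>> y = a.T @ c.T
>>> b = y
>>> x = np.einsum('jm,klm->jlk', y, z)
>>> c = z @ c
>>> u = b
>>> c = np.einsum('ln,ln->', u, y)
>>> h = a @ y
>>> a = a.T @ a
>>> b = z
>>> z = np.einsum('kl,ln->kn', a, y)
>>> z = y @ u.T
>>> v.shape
(5, 23)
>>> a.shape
(37, 37)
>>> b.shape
(23, 23, 23)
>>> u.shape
(37, 23)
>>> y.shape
(37, 23)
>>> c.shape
()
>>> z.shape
(37, 37)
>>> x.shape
(37, 23, 23)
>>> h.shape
(5, 23)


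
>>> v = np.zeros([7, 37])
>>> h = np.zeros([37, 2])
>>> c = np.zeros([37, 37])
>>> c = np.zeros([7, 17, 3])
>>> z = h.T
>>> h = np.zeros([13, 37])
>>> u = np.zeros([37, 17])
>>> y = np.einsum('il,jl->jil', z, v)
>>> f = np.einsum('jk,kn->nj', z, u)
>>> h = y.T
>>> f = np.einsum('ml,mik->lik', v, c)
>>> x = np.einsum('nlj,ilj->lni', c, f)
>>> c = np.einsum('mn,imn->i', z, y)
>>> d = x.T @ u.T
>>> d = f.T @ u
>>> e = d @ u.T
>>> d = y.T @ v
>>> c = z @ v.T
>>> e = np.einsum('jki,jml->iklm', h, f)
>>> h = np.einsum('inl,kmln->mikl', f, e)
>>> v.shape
(7, 37)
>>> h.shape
(2, 37, 7, 3)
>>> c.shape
(2, 7)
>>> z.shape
(2, 37)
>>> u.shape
(37, 17)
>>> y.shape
(7, 2, 37)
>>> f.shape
(37, 17, 3)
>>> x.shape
(17, 7, 37)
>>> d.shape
(37, 2, 37)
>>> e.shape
(7, 2, 3, 17)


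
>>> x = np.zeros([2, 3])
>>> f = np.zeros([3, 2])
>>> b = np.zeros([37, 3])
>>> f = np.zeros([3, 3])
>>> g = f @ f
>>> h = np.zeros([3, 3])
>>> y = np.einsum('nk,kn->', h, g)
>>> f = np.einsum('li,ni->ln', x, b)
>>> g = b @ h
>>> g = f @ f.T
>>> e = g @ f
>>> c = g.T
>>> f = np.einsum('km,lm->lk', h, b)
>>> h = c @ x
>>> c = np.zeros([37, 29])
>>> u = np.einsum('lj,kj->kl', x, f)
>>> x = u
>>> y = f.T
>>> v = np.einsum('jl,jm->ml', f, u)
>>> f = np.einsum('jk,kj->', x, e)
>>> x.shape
(37, 2)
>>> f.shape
()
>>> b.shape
(37, 3)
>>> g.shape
(2, 2)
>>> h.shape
(2, 3)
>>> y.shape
(3, 37)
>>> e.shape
(2, 37)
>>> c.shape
(37, 29)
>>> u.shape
(37, 2)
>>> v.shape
(2, 3)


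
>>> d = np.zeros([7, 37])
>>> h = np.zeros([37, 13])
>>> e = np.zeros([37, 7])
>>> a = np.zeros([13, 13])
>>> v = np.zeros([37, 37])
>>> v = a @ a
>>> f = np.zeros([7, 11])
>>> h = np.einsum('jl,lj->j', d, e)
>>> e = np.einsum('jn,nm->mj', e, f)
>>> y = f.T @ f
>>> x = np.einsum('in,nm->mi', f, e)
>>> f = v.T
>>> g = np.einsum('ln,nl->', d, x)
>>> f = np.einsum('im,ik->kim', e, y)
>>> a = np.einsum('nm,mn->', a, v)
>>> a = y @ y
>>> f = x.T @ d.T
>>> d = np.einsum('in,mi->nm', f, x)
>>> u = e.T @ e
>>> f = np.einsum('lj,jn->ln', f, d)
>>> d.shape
(7, 37)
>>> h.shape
(7,)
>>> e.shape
(11, 37)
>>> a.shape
(11, 11)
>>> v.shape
(13, 13)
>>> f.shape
(7, 37)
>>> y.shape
(11, 11)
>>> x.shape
(37, 7)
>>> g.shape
()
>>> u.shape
(37, 37)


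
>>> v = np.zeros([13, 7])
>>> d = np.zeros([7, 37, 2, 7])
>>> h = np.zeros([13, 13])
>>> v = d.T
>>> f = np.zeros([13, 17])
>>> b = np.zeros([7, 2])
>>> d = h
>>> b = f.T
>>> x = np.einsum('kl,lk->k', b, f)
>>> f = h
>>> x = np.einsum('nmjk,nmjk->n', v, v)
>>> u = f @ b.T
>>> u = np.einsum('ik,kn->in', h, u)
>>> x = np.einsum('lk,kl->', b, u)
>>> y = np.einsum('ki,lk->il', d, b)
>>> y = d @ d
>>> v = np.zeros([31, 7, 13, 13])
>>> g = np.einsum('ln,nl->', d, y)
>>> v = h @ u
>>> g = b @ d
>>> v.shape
(13, 17)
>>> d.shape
(13, 13)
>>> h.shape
(13, 13)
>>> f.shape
(13, 13)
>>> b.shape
(17, 13)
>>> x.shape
()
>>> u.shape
(13, 17)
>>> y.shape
(13, 13)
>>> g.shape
(17, 13)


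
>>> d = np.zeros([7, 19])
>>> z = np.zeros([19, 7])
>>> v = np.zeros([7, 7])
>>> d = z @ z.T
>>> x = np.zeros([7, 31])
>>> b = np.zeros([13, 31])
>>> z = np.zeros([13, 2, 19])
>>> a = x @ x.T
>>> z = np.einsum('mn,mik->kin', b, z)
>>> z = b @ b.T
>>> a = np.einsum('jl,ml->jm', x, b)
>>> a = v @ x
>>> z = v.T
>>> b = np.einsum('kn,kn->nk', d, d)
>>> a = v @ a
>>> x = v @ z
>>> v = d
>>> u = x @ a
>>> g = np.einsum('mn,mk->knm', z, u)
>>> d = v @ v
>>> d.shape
(19, 19)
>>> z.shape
(7, 7)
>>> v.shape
(19, 19)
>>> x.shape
(7, 7)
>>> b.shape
(19, 19)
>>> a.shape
(7, 31)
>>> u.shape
(7, 31)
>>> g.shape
(31, 7, 7)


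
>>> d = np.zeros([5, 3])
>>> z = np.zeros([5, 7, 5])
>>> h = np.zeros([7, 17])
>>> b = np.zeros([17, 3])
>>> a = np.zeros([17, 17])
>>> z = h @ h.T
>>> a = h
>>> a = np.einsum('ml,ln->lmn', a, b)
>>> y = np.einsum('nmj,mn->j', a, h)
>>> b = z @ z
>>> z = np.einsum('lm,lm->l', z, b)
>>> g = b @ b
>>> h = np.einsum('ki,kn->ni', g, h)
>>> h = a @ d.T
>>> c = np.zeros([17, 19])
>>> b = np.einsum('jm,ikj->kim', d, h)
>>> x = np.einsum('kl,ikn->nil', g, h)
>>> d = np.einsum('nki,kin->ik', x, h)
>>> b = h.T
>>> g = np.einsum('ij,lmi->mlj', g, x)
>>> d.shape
(7, 17)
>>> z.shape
(7,)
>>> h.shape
(17, 7, 5)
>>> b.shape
(5, 7, 17)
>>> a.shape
(17, 7, 3)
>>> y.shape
(3,)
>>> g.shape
(17, 5, 7)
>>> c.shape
(17, 19)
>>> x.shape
(5, 17, 7)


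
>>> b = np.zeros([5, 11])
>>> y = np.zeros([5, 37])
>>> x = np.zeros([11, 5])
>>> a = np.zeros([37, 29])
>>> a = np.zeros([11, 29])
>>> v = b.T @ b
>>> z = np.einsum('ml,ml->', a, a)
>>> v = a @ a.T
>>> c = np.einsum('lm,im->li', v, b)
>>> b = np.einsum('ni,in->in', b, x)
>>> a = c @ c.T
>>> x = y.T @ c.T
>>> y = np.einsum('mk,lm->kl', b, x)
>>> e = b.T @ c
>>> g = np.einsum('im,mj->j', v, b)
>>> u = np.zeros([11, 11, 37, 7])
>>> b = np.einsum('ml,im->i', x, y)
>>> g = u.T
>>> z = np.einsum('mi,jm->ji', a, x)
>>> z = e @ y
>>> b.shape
(5,)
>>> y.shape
(5, 37)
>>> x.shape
(37, 11)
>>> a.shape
(11, 11)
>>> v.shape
(11, 11)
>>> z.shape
(5, 37)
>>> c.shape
(11, 5)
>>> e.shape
(5, 5)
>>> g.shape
(7, 37, 11, 11)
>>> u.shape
(11, 11, 37, 7)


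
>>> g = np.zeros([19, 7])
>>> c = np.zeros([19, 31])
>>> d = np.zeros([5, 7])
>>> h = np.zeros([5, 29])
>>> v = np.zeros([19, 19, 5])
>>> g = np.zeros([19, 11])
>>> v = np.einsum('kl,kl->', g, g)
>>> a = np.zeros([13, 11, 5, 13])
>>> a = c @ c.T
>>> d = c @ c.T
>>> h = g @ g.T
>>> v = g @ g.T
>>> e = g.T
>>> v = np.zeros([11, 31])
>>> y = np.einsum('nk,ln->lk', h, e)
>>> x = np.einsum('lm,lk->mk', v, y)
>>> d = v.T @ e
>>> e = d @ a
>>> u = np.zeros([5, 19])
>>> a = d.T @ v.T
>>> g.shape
(19, 11)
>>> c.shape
(19, 31)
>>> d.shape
(31, 19)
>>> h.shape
(19, 19)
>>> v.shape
(11, 31)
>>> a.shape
(19, 11)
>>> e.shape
(31, 19)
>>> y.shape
(11, 19)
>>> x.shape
(31, 19)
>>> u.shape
(5, 19)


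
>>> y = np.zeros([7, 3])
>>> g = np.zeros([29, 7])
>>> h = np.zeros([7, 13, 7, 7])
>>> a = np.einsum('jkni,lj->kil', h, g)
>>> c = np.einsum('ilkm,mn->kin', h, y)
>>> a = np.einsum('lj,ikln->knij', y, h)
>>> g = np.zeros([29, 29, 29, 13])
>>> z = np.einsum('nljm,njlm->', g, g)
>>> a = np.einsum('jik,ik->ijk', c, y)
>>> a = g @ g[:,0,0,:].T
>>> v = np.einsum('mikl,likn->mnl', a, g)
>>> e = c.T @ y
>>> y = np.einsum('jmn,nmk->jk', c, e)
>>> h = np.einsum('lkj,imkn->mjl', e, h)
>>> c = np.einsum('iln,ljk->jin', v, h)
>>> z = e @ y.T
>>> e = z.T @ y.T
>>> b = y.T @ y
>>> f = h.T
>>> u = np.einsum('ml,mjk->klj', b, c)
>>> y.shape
(7, 3)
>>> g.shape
(29, 29, 29, 13)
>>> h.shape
(13, 3, 3)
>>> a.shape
(29, 29, 29, 29)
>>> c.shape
(3, 29, 29)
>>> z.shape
(3, 7, 7)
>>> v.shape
(29, 13, 29)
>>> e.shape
(7, 7, 7)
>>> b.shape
(3, 3)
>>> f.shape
(3, 3, 13)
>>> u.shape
(29, 3, 29)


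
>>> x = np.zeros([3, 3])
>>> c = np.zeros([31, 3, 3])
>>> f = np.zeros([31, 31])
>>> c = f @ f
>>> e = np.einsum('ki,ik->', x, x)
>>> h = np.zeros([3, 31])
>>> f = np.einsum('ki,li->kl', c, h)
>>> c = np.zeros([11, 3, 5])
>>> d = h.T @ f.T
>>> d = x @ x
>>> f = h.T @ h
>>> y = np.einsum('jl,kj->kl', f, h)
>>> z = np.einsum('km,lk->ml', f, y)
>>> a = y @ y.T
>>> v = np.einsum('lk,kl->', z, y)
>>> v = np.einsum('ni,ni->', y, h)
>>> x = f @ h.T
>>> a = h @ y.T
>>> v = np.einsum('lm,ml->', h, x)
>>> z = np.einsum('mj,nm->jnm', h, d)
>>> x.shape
(31, 3)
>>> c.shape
(11, 3, 5)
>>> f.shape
(31, 31)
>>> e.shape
()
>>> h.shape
(3, 31)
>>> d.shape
(3, 3)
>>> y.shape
(3, 31)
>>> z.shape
(31, 3, 3)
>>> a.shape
(3, 3)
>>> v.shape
()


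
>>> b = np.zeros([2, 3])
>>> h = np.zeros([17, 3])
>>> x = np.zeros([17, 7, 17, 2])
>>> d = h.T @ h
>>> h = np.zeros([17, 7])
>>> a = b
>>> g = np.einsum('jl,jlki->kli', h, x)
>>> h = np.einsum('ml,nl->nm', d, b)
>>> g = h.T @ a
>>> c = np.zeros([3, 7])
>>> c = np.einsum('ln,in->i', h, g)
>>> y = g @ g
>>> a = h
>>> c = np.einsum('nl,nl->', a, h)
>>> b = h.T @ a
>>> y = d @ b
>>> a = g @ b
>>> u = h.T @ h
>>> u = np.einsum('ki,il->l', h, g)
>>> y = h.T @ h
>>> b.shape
(3, 3)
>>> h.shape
(2, 3)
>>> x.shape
(17, 7, 17, 2)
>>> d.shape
(3, 3)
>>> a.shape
(3, 3)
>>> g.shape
(3, 3)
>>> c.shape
()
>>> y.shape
(3, 3)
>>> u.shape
(3,)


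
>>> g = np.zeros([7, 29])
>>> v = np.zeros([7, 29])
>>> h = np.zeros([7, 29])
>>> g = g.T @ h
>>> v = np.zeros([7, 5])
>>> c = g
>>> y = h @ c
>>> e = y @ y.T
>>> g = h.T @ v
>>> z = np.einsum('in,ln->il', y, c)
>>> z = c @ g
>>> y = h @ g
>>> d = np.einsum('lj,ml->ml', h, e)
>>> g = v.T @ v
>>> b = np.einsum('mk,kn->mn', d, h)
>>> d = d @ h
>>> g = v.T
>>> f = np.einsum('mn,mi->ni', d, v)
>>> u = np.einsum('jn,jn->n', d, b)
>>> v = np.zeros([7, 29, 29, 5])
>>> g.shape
(5, 7)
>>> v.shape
(7, 29, 29, 5)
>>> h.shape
(7, 29)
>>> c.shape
(29, 29)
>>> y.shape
(7, 5)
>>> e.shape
(7, 7)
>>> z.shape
(29, 5)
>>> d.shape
(7, 29)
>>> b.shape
(7, 29)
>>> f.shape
(29, 5)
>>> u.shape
(29,)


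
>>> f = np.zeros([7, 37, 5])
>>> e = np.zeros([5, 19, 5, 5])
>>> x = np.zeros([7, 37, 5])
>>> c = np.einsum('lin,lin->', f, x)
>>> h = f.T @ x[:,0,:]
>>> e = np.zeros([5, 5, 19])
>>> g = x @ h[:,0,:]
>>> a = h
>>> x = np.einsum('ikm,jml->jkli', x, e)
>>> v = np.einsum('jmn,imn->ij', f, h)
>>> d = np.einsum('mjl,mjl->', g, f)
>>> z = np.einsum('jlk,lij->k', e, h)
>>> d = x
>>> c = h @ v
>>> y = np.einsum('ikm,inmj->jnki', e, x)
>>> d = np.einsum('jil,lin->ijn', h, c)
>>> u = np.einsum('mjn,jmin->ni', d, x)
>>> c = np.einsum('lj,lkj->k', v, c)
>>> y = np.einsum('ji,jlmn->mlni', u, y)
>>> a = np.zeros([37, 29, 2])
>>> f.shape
(7, 37, 5)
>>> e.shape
(5, 5, 19)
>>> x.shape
(5, 37, 19, 7)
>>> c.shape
(37,)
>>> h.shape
(5, 37, 5)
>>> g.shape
(7, 37, 5)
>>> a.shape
(37, 29, 2)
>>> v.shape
(5, 7)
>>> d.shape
(37, 5, 7)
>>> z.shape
(19,)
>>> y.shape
(5, 37, 5, 19)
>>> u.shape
(7, 19)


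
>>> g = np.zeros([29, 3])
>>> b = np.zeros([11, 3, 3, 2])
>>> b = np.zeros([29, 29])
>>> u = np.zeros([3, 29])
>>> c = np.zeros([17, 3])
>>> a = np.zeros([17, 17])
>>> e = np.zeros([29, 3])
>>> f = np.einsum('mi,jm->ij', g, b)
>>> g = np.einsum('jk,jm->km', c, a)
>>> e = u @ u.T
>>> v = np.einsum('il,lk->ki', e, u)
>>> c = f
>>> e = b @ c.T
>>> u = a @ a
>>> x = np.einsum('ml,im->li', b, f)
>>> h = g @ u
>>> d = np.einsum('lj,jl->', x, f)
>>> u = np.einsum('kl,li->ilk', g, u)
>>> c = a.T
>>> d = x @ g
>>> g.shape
(3, 17)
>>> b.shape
(29, 29)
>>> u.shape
(17, 17, 3)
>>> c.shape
(17, 17)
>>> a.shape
(17, 17)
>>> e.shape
(29, 3)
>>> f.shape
(3, 29)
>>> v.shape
(29, 3)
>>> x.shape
(29, 3)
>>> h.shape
(3, 17)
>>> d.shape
(29, 17)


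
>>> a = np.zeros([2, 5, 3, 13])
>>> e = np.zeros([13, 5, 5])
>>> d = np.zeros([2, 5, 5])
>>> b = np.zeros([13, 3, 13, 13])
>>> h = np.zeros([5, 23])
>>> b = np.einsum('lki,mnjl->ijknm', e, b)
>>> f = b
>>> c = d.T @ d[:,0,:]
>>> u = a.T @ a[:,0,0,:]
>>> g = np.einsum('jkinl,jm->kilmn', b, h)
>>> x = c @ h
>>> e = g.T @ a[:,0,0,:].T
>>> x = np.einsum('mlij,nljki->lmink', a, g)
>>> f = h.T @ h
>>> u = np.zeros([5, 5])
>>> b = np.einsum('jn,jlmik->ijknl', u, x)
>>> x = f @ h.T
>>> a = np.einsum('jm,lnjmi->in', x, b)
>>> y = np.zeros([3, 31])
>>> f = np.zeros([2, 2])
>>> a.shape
(2, 5)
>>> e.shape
(3, 23, 13, 5, 2)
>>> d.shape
(2, 5, 5)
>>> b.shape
(13, 5, 23, 5, 2)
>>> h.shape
(5, 23)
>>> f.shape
(2, 2)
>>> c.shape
(5, 5, 5)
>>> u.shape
(5, 5)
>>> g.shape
(13, 5, 13, 23, 3)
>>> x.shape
(23, 5)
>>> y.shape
(3, 31)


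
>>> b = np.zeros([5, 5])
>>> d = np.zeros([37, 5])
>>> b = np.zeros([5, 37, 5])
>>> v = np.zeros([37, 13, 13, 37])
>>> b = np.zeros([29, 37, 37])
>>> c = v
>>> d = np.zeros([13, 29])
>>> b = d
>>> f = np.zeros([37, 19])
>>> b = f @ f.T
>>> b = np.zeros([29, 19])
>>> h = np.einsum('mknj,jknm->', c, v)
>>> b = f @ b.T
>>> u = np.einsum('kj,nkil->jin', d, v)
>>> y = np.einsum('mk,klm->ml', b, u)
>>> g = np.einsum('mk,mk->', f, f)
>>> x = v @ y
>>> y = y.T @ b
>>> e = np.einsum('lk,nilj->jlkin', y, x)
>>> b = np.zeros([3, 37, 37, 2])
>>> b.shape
(3, 37, 37, 2)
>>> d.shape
(13, 29)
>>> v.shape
(37, 13, 13, 37)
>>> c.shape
(37, 13, 13, 37)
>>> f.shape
(37, 19)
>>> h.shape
()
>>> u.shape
(29, 13, 37)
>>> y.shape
(13, 29)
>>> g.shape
()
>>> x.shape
(37, 13, 13, 13)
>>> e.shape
(13, 13, 29, 13, 37)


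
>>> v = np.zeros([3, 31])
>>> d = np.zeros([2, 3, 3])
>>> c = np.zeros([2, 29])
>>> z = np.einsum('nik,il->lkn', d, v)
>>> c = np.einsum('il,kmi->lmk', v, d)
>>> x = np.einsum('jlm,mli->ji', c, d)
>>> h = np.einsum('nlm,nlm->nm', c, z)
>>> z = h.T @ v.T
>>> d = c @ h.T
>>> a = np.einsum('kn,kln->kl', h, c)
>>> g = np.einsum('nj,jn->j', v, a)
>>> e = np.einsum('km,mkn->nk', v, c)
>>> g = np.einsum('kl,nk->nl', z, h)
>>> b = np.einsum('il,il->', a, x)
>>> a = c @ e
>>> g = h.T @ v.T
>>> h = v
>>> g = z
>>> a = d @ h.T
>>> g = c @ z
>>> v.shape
(3, 31)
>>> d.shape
(31, 3, 31)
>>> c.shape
(31, 3, 2)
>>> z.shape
(2, 3)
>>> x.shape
(31, 3)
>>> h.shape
(3, 31)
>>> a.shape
(31, 3, 3)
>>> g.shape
(31, 3, 3)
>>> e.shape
(2, 3)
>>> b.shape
()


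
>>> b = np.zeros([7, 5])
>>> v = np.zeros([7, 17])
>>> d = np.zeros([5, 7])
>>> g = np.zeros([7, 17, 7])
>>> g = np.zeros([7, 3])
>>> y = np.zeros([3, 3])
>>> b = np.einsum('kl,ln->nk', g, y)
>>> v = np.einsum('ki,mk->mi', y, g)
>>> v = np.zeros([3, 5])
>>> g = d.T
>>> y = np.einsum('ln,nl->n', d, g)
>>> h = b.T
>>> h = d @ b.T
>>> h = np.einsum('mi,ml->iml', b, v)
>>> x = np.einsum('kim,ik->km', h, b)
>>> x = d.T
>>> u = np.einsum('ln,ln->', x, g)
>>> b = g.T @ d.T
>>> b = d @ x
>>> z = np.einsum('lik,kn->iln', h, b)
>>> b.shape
(5, 5)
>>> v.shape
(3, 5)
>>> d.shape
(5, 7)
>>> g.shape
(7, 5)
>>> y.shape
(7,)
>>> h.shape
(7, 3, 5)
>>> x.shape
(7, 5)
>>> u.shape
()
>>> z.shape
(3, 7, 5)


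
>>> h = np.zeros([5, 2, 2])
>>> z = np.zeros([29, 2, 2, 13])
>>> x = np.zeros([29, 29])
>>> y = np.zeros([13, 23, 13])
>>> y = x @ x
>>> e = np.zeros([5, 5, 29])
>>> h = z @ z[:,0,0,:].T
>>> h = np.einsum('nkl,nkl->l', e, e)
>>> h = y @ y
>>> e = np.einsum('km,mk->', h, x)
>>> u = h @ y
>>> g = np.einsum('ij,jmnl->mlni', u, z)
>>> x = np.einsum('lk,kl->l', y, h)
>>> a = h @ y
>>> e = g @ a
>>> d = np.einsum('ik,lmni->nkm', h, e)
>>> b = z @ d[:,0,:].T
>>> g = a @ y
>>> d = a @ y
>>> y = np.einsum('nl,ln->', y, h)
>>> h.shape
(29, 29)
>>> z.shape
(29, 2, 2, 13)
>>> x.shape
(29,)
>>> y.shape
()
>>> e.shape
(2, 13, 2, 29)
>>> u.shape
(29, 29)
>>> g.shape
(29, 29)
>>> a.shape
(29, 29)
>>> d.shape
(29, 29)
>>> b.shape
(29, 2, 2, 2)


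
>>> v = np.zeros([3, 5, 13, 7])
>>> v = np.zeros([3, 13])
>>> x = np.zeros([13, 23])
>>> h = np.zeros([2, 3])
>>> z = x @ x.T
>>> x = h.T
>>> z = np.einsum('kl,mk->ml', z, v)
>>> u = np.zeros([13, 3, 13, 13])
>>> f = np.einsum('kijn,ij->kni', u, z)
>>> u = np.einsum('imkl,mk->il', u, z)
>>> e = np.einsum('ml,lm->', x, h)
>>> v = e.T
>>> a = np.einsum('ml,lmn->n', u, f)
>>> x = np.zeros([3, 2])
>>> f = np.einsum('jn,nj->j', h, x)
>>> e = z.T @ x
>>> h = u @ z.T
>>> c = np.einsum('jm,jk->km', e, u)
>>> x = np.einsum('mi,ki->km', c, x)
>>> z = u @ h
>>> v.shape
()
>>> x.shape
(3, 13)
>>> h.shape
(13, 3)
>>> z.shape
(13, 3)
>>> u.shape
(13, 13)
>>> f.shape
(2,)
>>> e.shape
(13, 2)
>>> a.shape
(3,)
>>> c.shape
(13, 2)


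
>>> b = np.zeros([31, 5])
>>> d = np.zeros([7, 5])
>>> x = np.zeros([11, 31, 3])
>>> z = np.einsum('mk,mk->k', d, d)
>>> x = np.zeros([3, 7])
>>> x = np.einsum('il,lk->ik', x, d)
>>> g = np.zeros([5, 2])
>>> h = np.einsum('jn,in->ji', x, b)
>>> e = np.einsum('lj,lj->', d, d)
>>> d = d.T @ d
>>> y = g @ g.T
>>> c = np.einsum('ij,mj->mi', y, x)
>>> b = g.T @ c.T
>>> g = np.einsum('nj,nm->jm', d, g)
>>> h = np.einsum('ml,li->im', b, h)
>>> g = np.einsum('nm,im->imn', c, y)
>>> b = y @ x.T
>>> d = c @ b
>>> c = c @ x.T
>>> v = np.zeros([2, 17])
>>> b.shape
(5, 3)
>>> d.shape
(3, 3)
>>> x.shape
(3, 5)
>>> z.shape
(5,)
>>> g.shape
(5, 5, 3)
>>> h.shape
(31, 2)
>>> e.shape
()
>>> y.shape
(5, 5)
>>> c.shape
(3, 3)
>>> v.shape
(2, 17)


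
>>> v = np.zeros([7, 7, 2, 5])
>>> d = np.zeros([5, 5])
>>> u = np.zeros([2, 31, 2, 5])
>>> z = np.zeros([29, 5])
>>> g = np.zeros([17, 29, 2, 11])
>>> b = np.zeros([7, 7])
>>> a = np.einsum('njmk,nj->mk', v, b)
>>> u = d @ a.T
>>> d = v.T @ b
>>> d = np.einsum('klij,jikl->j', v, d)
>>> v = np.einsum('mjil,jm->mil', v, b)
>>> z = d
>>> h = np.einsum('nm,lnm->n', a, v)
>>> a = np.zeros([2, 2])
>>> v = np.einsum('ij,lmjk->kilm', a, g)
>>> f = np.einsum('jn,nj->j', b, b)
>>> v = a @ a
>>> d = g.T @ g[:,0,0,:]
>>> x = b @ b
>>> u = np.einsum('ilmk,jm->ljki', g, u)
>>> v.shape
(2, 2)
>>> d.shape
(11, 2, 29, 11)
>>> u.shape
(29, 5, 11, 17)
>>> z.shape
(5,)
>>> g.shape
(17, 29, 2, 11)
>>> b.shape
(7, 7)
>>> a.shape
(2, 2)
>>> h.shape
(2,)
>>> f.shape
(7,)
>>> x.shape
(7, 7)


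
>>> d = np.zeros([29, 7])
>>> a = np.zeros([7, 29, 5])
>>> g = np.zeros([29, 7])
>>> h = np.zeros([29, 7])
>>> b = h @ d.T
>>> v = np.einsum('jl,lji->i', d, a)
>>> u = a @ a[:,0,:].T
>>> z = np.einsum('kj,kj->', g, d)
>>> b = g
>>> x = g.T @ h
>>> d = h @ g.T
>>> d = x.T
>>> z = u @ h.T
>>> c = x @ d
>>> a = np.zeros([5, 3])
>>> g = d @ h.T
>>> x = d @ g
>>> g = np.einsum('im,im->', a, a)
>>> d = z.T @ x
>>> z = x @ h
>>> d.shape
(29, 29, 29)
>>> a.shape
(5, 3)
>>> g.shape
()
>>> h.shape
(29, 7)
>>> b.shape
(29, 7)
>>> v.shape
(5,)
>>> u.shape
(7, 29, 7)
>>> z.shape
(7, 7)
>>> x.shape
(7, 29)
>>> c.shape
(7, 7)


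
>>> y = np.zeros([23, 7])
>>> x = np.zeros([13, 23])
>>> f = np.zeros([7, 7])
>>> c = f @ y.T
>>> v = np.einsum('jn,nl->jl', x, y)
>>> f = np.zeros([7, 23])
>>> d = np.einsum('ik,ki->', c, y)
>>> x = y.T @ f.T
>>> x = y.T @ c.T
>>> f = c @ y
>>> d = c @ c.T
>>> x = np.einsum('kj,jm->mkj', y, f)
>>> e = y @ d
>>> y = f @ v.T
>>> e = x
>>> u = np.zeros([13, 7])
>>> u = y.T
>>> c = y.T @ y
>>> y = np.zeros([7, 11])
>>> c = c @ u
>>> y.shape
(7, 11)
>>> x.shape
(7, 23, 7)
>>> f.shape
(7, 7)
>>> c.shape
(13, 7)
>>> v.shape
(13, 7)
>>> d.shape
(7, 7)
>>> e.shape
(7, 23, 7)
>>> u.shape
(13, 7)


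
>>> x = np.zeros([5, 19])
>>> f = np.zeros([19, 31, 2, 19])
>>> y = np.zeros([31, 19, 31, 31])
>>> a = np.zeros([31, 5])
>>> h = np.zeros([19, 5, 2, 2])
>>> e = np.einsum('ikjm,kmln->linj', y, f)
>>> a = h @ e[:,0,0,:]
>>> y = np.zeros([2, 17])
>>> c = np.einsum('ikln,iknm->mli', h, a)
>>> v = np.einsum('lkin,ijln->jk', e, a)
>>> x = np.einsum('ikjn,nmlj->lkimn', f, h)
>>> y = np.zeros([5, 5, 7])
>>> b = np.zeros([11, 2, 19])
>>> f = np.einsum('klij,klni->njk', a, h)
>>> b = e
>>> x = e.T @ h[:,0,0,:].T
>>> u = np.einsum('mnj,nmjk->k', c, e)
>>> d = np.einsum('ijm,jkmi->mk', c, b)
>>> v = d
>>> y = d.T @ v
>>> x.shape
(31, 19, 31, 19)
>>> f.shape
(2, 31, 19)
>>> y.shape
(31, 31)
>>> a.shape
(19, 5, 2, 31)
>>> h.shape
(19, 5, 2, 2)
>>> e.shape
(2, 31, 19, 31)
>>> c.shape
(31, 2, 19)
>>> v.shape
(19, 31)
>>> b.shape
(2, 31, 19, 31)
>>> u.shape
(31,)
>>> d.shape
(19, 31)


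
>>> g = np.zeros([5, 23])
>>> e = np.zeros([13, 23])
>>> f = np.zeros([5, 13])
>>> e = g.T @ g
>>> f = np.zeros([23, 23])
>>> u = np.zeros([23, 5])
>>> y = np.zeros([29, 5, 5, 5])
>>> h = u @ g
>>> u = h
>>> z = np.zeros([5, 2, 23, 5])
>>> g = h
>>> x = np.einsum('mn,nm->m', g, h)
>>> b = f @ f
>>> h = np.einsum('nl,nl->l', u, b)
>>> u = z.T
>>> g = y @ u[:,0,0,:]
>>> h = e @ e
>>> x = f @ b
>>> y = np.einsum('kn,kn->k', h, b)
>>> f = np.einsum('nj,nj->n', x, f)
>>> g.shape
(29, 5, 5, 5)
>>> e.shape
(23, 23)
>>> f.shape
(23,)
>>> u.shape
(5, 23, 2, 5)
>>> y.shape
(23,)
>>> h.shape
(23, 23)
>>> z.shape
(5, 2, 23, 5)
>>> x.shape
(23, 23)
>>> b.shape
(23, 23)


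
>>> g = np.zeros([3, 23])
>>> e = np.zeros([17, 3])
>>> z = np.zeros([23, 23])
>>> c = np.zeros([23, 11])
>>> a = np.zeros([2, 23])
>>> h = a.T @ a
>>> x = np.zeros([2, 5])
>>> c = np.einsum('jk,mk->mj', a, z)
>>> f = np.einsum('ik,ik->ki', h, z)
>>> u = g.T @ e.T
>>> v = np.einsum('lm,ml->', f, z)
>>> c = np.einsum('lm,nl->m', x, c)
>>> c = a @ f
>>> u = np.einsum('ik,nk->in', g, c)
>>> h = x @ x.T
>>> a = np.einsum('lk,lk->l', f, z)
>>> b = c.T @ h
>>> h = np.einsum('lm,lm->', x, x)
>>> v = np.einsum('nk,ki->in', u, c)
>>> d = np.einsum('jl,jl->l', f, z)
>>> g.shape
(3, 23)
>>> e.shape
(17, 3)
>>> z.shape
(23, 23)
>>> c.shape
(2, 23)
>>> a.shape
(23,)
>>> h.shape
()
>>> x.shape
(2, 5)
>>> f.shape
(23, 23)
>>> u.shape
(3, 2)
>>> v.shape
(23, 3)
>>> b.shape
(23, 2)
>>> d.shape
(23,)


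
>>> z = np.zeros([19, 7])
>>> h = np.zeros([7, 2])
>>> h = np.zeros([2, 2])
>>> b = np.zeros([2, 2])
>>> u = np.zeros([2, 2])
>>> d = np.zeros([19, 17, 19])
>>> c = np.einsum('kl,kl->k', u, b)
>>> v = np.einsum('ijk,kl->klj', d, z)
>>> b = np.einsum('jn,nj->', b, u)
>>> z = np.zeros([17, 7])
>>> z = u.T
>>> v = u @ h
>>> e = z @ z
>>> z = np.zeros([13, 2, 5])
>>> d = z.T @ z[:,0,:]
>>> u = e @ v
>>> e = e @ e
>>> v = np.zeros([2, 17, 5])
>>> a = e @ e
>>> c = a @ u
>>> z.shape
(13, 2, 5)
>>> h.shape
(2, 2)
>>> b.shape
()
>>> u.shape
(2, 2)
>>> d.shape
(5, 2, 5)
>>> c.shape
(2, 2)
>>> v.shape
(2, 17, 5)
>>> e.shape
(2, 2)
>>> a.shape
(2, 2)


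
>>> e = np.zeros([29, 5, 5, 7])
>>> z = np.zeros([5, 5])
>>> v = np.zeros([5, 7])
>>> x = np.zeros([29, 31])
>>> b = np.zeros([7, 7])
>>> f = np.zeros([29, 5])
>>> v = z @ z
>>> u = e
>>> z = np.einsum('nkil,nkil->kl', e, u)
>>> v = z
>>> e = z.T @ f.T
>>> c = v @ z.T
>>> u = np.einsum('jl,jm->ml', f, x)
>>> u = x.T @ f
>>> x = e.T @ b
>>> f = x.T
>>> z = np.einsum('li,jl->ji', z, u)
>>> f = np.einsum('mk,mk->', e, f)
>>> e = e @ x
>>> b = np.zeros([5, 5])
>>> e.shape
(7, 7)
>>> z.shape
(31, 7)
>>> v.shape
(5, 7)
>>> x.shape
(29, 7)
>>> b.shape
(5, 5)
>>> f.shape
()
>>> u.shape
(31, 5)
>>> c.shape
(5, 5)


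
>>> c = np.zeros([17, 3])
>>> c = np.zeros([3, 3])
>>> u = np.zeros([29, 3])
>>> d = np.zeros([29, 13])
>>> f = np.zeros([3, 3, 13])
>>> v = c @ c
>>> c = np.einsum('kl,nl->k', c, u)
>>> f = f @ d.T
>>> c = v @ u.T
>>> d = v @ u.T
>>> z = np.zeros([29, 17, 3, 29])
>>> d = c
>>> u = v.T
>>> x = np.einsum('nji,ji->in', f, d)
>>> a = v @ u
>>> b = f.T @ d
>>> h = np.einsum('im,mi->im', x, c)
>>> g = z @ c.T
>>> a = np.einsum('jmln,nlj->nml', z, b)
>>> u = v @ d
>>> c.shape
(3, 29)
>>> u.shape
(3, 29)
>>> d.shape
(3, 29)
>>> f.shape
(3, 3, 29)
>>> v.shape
(3, 3)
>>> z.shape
(29, 17, 3, 29)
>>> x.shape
(29, 3)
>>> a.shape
(29, 17, 3)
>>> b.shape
(29, 3, 29)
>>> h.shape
(29, 3)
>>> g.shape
(29, 17, 3, 3)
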